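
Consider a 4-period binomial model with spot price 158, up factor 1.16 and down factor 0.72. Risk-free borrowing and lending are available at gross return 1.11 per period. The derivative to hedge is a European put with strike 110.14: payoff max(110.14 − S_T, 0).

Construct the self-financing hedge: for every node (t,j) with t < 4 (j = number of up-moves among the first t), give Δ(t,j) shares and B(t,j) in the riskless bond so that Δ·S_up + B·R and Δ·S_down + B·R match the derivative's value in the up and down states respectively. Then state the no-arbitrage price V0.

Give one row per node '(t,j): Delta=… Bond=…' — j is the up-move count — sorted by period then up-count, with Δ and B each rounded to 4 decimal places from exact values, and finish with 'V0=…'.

(0,0): Delta=-0.0155 Bond=2.5950
(1,0): Delta=-0.1417 Bond=17.2452
(1,1): Delta=-0.0054 Bond=1.0388
(2,0): Delta=-0.9984 Bond=89.3046
(2,1): Delta=-0.0736 Bond=10.1470
(2,2): Delta=0.0000 Bond=0.0000
(3,0): Delta=-1.0000 Bond=99.2252
(3,1): Delta=-0.9982 Bond=99.1157
(3,2): Delta=0.0000 Bond=0.0000
(3,3): Delta=0.0000 Bond=0.0000
V0=0.1505

Under the risk-neutral measure, an up-move has probability p* = (R−d)/(u−d) = 0.8864 and values discount at R = 1.11.
Terminal values V(4,·): V(4,0)=67.6793, V(4,1)=41.7311, V(4,2)=0.0000, V(4,3)=0.0000, V(4,4)=0.0000
  t=3,j=0: stock 58.9732 → up 68.4089 (V=41.7311), down 42.4607 (V=67.6793). Price 40.2520; hedge Δ=-1.0000, bond B=99.2252.
  t=3,j=1: stock 95.0124 → up 110.2143 (V=0.0000), down 68.4089 (V=41.7311). Price 4.2722; hedge Δ=-0.9982, bond B=99.1157.
  t=3,j=2: stock 153.0755 → up 177.5675 (V=0.0000), down 110.2143 (V=0.0000). Price 0.0000; hedge Δ=0.0000, bond B=0.0000.
  t=3,j=3: stock 246.6216 → up 286.0810 (V=0.0000), down 177.5675 (V=0.0000). Price 0.0000; hedge Δ=0.0000, bond B=0.0000.
  t=2,j=0: stock 81.9072 → up 95.0124 (V=4.2722), down 58.9732 (V=40.2520). Price 7.5323; hedge Δ=-0.9984, bond B=89.3046.
  t=2,j=1: stock 131.9616 → up 153.0755 (V=0.0000), down 95.0124 (V=4.2722). Price 0.4374; hedge Δ=-0.0736, bond B=10.1470.
  t=2,j=2: stock 212.6048 → up 246.6216 (V=0.0000), down 153.0755 (V=0.0000). Price 0.0000; hedge Δ=0.0000, bond B=0.0000.
  t=1,j=0: stock 113.7600 → up 131.9616 (V=0.4374), down 81.9072 (V=7.5323). Price 1.1204; hedge Δ=-0.1417, bond B=17.2452.
  t=1,j=1: stock 183.2800 → up 212.6048 (V=0.0000), down 131.9616 (V=0.4374). Price 0.0448; hedge Δ=-0.0054, bond B=1.0388.
  t=0,j=0: stock 158.0000 → up 183.2800 (V=0.0448), down 113.7600 (V=1.1204). Price 0.1505; hedge Δ=-0.0155, bond B=2.5950.
Root portfolio cost Δ·158+B reproduces V0=0.1505.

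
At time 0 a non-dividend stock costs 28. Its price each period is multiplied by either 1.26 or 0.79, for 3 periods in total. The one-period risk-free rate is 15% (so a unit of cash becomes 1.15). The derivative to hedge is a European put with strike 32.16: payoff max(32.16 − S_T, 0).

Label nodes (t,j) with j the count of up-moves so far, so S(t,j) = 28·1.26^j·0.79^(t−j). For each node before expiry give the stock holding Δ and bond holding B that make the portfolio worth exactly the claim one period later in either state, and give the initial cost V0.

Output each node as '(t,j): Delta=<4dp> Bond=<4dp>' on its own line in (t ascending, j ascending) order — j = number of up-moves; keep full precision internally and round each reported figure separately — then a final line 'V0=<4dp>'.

Under the risk-neutral measure, an up-move has probability p* = (R−d)/(u−d) = 0.7660 and values discount at R = 1.15.
Terminal values V(3,·): V(3,0)=18.3549, V(3,1)=10.1418, V(3,2)=0.0000, V(3,3)=0.0000
Node (2,0) S=17.4748: V=(p*·10.1418+(1−p*)·18.3549)/1.15=10.4904; Δ=(10.1418−18.3549)/(22.0182−13.8051)=-1.0000; B=V−Δ·S=27.9652
Node (2,1) S=27.8712: V=(p*·0.0000+(1−p*)·10.1418)/1.15=2.0640; Δ=(0.0000−10.1418)/(35.1177−22.0182)=-0.7742; B=V−Δ·S=23.6422
Node (2,2) S=44.4528: V=(p*·0.0000+(1−p*)·0.0000)/1.15=0.0000; Δ=(0.0000−0.0000)/(56.0105−35.1177)=0.0000; B=V−Δ·S=0.0000
Node (1,0) S=22.1200: V=(p*·2.0640+(1−p*)·10.4904)/1.15=3.5097; Δ=(2.0640−10.4904)/(27.8712−17.4748)=-0.8105; B=V−Δ·S=21.4382
Node (1,1) S=35.2800: V=(p*·0.0000+(1−p*)·2.0640)/1.15=0.4201; Δ=(0.0000−2.0640)/(44.4528−27.8712)=-0.1245; B=V−Δ·S=4.8115
Node (0,0) S=28.0000: V=(p*·0.4201+(1−p*)·3.5097)/1.15=0.9941; Δ=(0.4201−3.5097)/(35.2800−22.1200)=-0.2348; B=V−Δ·S=7.5677
Root portfolio cost Δ·28+B reproduces V0=0.9941.

(0,0): Delta=-0.2348 Bond=7.5677
(1,0): Delta=-0.8105 Bond=21.4382
(1,1): Delta=-0.1245 Bond=4.8115
(2,0): Delta=-1.0000 Bond=27.9652
(2,1): Delta=-0.7742 Bond=23.6422
(2,2): Delta=0.0000 Bond=0.0000
V0=0.9941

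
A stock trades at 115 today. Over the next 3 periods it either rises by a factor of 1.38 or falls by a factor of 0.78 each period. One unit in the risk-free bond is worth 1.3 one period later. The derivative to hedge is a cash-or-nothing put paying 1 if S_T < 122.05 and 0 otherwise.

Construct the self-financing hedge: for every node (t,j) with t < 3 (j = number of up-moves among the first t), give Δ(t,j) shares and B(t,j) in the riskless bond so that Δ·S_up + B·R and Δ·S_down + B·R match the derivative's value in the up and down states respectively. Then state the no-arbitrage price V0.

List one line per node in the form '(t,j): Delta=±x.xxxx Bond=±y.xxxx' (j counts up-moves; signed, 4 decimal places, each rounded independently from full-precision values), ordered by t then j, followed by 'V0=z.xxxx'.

(0,0): Delta=-0.0020 Bond=0.2500
(1,0): Delta=-0.0124 Bond=1.2584
(1,1): Delta=-0.0011 Bond=0.1815
(2,0): Delta=0.0000 Bond=0.7692
(2,1): Delta=-0.0135 Bond=1.7692
(2,2): Delta=0.0000 Bond=0.0000
V0=0.0221

Risk-neutral probability p* = (R−d)/(u−d) = (1.3−0.78)/(1.38−0.78) = 0.8667.
Payoff layer (t=3): V(3,0)=1.0000, V(3,1)=1.0000, V(3,2)=0.0000, V(3,3)=0.0000
(2,0): S=69.9660. Δ = (V_up−V_dn)/(S_up−S_dn) = (1.0000−1.0000)/(96.5531−54.5735) = 0.0000. V = [p*·1.0000 + (1−p*)·1.0000]/1.3 = 0.7692. B = V − Δ·S = 0.7692.
(2,1): S=123.7860. Δ = (V_up−V_dn)/(S_up−S_dn) = (0.0000−1.0000)/(170.8247−96.5531) = -0.0135. V = [p*·0.0000 + (1−p*)·1.0000]/1.3 = 0.1026. B = V − Δ·S = 1.7692.
(2,2): S=219.0060. Δ = (V_up−V_dn)/(S_up−S_dn) = (0.0000−0.0000)/(302.2283−170.8247) = 0.0000. V = [p*·0.0000 + (1−p*)·0.0000]/1.3 = 0.0000. B = V − Δ·S = 0.0000.
(1,0): S=89.7000. Δ = (V_up−V_dn)/(S_up−S_dn) = (0.1026−0.7692)/(123.7860−69.9660) = -0.0124. V = [p*·0.1026 + (1−p*)·0.7692]/1.3 = 0.1473. B = V − Δ·S = 1.2584.
(1,1): S=158.7000. Δ = (V_up−V_dn)/(S_up−S_dn) = (0.0000−0.1026)/(219.0060−123.7860) = -0.0011. V = [p*·0.0000 + (1−p*)·0.1026]/1.3 = 0.0105. B = V − Δ·S = 0.1815.
(0,0): S=115.0000. Δ = (V_up−V_dn)/(S_up−S_dn) = (0.0105−0.1473)/(158.7000−89.7000) = -0.0020. V = [p*·0.0105 + (1−p*)·0.1473]/1.3 = 0.0221. B = V − Δ·S = 0.2500.
Check: Δ(0,0)·S0 + B(0,0) = 0.0221 = V0.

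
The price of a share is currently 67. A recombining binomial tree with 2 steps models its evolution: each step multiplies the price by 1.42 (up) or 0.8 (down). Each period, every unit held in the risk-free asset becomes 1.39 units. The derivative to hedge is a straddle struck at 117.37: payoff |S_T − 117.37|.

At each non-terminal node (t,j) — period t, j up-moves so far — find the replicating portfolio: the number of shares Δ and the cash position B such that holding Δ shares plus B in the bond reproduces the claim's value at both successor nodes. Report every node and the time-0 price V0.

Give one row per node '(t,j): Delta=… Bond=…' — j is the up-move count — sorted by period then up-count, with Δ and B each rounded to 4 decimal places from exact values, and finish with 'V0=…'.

(0,0): Delta=-0.4156 Bond=38.2134
(1,0): Delta=-1.0000 Bond=84.4388
(1,1): Delta=-0.3989 Bond=51.5239
V0=10.3662

Since d<R<u, set p* = (R−d)/(u−d) = 0.9516; price each node as the discounted p*-expectation of its children.
At expiry t=2: V(2,0)=74.4900, V(2,1)=41.2580, V(2,2)=17.7288
Node (1,0) S=53.6000: V=(p*·41.2580+(1−p*)·74.4900)/1.39=30.8388; Δ=(41.2580−74.4900)/(76.1120−42.8800)=-1.0000; B=V−Δ·S=84.4388
Node (1,1) S=95.1400: V=(p*·17.7288+(1−p*)·41.2580)/1.39=13.5736; Δ=(17.7288−41.2580)/(135.0988−76.1120)=-0.3989; B=V−Δ·S=51.5239
Node (0,0) S=67.0000: V=(p*·13.5736+(1−p*)·30.8388)/1.39=10.3662; Δ=(13.5736−30.8388)/(95.1400−53.6000)=-0.4156; B=V−Δ·S=38.2134
Root portfolio cost Δ·67+B reproduces V0=10.3662.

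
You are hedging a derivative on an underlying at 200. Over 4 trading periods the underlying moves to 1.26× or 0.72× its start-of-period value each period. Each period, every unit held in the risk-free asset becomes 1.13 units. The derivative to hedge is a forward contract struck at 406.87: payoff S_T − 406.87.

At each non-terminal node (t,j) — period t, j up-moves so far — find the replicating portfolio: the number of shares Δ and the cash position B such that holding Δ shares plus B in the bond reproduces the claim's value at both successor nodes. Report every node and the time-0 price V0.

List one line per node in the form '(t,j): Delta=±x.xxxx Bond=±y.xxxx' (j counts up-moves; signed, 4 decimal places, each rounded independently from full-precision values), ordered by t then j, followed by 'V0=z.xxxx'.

Risk-neutral probability p* = (R−d)/(u−d) = (1.13−0.72)/(1.26−0.72) = 0.7593.
Terminal payoffs: V(4,0)=-353.1223, V(4,1)=-312.8115, V(4,2)=-242.2676, V(4,3)=-118.8159, V(4,4)=97.2248
  t=3,j=0: stock 74.6496 → up 94.0585 (V=-312.8115), down 53.7477 (V=-353.1223). Price -285.4123; hedge Δ=1.0000, bond B=-360.0619.
  t=3,j=1: stock 130.6368 → up 164.6024 (V=-242.2676), down 94.0585 (V=-312.8115). Price -229.4251; hedge Δ=1.0000, bond B=-360.0619.
  t=3,j=2: stock 228.6144 → up 288.0541 (V=-118.8159), down 164.6024 (V=-242.2676). Price -131.4475; hedge Δ=1.0000, bond B=-360.0619.
  t=3,j=3: stock 400.0752 → up 504.0948 (V=97.2248), down 288.0541 (V=-118.8159). Price 40.0133; hedge Δ=1.0000, bond B=-360.0619.
  t=2,j=0: stock 103.6800 → up 130.6368 (V=-229.4251), down 74.6496 (V=-285.4123). Price -214.9589; hedge Δ=1.0000, bond B=-318.6389.
  t=2,j=1: stock 181.4400 → up 228.6144 (V=-131.4475), down 130.6368 (V=-229.4251). Price -137.1989; hedge Δ=1.0000, bond B=-318.6389.
  t=2,j=2: stock 317.5200 → up 400.0752 (V=40.0133), down 228.6144 (V=-131.4475). Price -1.1189; hedge Δ=1.0000, bond B=-318.6389.
  t=1,j=0: stock 144.0000 → up 181.4400 (V=-137.1989), down 103.6800 (V=-214.9589). Price -137.9813; hedge Δ=1.0000, bond B=-281.9813.
  t=1,j=1: stock 252.0000 → up 317.5200 (V=-1.1189), down 181.4400 (V=-137.1989). Price -29.9813; hedge Δ=1.0000, bond B=-281.9813.
  t=0,j=0: stock 200.0000 → up 252.0000 (V=-29.9813), down 144.0000 (V=-137.9813). Price -49.5410; hedge Δ=1.0000, bond B=-249.5410.
Each (Δ,B) replicates both successor values, so the strategy is self-financing and V0 is arbitrage-free.

(0,0): Delta=1.0000 Bond=-249.5410
(1,0): Delta=1.0000 Bond=-281.9813
(1,1): Delta=1.0000 Bond=-281.9813
(2,0): Delta=1.0000 Bond=-318.6389
(2,1): Delta=1.0000 Bond=-318.6389
(2,2): Delta=1.0000 Bond=-318.6389
(3,0): Delta=1.0000 Bond=-360.0619
(3,1): Delta=1.0000 Bond=-360.0619
(3,2): Delta=1.0000 Bond=-360.0619
(3,3): Delta=1.0000 Bond=-360.0619
V0=-49.5410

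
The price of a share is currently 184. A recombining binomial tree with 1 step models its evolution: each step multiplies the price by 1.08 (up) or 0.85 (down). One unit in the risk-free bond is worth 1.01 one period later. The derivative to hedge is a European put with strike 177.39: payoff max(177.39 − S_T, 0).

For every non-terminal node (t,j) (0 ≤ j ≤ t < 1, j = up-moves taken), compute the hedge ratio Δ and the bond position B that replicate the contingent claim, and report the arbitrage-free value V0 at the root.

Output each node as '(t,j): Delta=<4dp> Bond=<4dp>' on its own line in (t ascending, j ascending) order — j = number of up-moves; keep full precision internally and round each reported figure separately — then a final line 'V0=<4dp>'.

(0,0): Delta=-0.4960 Bond=97.5859
V0=6.3250

Risk-neutral probability p* = (R−d)/(u−d) = (1.01−0.85)/(1.08−0.85) = 0.6957.
At expiry t=1: V(1,0)=20.9900, V(1,1)=0.0000
Node (0,0) S=184.0000: V=(p*·0.0000+(1−p*)·20.9900)/1.01=6.3250; Δ=(0.0000−20.9900)/(198.7200−156.4000)=-0.4960; B=V−Δ·S=97.5859
The time-0 hedge costs 6.3250, which is the no-arbitrage price.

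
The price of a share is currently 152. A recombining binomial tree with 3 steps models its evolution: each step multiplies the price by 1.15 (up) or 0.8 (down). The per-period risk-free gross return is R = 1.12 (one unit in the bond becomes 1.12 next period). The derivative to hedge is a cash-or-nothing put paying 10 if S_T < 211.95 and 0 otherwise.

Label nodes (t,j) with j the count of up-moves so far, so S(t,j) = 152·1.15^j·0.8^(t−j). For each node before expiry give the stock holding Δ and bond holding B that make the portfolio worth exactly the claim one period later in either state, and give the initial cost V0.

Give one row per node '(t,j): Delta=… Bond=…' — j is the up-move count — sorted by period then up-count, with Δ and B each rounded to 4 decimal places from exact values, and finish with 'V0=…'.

(0,0): Delta=-0.1253 Bond=20.7176
(1,0): Delta=0.0000 Bond=7.9719
(1,1): Delta=-0.1334 Bond=24.6317
(2,0): Delta=0.0000 Bond=8.9286
(2,1): Delta=0.0000 Bond=8.9286
(2,2): Delta=-0.1421 Bond=29.3367
V0=1.6779

Since d<R<u, set p* = (R−d)/(u−d) = 0.9143; price each node as the discounted p*-expectation of its children.
At expiry t=3: V(3,0)=10.0000, V(3,1)=10.0000, V(3,2)=10.0000, V(3,3)=0.0000
(2,0): S=97.2800. Δ = (V_up−V_dn)/(S_up−S_dn) = (10.0000−10.0000)/(111.8720−77.8240) = 0.0000. V = [p*·10.0000 + (1−p*)·10.0000]/1.12 = 8.9286. B = V − Δ·S = 8.9286.
(2,1): S=139.8400. Δ = (V_up−V_dn)/(S_up−S_dn) = (10.0000−10.0000)/(160.8160−111.8720) = 0.0000. V = [p*·10.0000 + (1−p*)·10.0000]/1.12 = 8.9286. B = V − Δ·S = 8.9286.
(2,2): S=201.0200. Δ = (V_up−V_dn)/(S_up−S_dn) = (0.0000−10.0000)/(231.1730−160.8160) = -0.1421. V = [p*·0.0000 + (1−p*)·10.0000]/1.12 = 0.7653. B = V − Δ·S = 29.3367.
(1,0): S=121.6000. Δ = (V_up−V_dn)/(S_up−S_dn) = (8.9286−8.9286)/(139.8400−97.2800) = 0.0000. V = [p*·8.9286 + (1−p*)·8.9286]/1.12 = 7.9719. B = V − Δ·S = 7.9719.
(1,1): S=174.8000. Δ = (V_up−V_dn)/(S_up−S_dn) = (0.7653−8.9286)/(201.0200−139.8400) = -0.1334. V = [p*·0.7653 + (1−p*)·8.9286]/1.12 = 1.3080. B = V − Δ·S = 24.6317.
(0,0): S=152.0000. Δ = (V_up−V_dn)/(S_up−S_dn) = (1.3080−7.9719)/(174.8000−121.6000) = -0.1253. V = [p*·1.3080 + (1−p*)·7.9719]/1.12 = 1.6779. B = V − Δ·S = 20.7176.
The time-0 hedge costs 1.6779, which is the no-arbitrage price.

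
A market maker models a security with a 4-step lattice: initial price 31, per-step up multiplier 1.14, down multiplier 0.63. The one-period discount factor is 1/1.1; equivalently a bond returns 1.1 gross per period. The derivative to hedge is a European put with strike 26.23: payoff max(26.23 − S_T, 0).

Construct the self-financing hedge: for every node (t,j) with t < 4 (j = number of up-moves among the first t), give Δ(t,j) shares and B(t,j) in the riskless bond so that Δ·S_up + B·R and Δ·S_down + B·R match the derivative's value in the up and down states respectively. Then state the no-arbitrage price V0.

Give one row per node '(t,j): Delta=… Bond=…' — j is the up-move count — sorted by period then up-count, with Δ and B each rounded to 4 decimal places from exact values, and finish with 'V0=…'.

The replicating-portfolio and risk-neutral prices coincide; use p* = (1.1−0.63)/(1.14−0.63) = 0.9216 for the latter.
At expiry t=4: V(4,0)=21.3466, V(4,1)=17.3933, V(4,2)=10.2399, V(4,3)=0.0000, V(4,4)=0.0000
(3,0): S=7.7515. Δ = (V_up−V_dn)/(S_up−S_dn) = (17.3933−21.3466)/(8.8367−4.8834) = -1.0000. V = [p*·17.3933 + (1−p*)·21.3466]/1.1 = 16.0940. B = V − Δ·S = 23.8455.
(3,1): S=14.0264. Δ = (V_up−V_dn)/(S_up−S_dn) = (10.2399−17.3933)/(15.9901−8.8367) = -1.0000. V = [p*·10.2399 + (1−p*)·17.3933]/1.1 = 9.8190. B = V − Δ·S = 23.8455.
(3,2): S=25.3812. Δ = (V_up−V_dn)/(S_up−S_dn) = (0.0000−10.2399)/(28.9346−15.9901) = -0.7911. V = [p*·0.0000 + (1−p*)·10.2399]/1.1 = 0.7301. B = V − Δ·S = 20.8083.
(3,3): S=45.9279. Δ = (V_up−V_dn)/(S_up−S_dn) = (0.0000−0.0000)/(52.3578−28.9346) = 0.0000. V = [p*·0.0000 + (1−p*)·0.0000]/1.1 = 0.0000. B = V − Δ·S = 0.0000.
(2,0): S=12.3039. Δ = (V_up−V_dn)/(S_up−S_dn) = (9.8190−16.0940)/(14.0264−7.7515) = -1.0000. V = [p*·9.8190 + (1−p*)·16.0940]/1.1 = 9.3738. B = V − Δ·S = 21.6777.
(2,1): S=22.2642. Δ = (V_up−V_dn)/(S_up−S_dn) = (0.7301−9.8190)/(25.3812−14.0264) = -0.8004. V = [p*·0.7301 + (1−p*)·9.8190]/1.1 = 1.3118. B = V − Δ·S = 19.1332.
(2,2): S=40.2876. Δ = (V_up−V_dn)/(S_up−S_dn) = (0.0000−0.7301)/(45.9279−25.3812) = -0.0355. V = [p*·0.0000 + (1−p*)·0.7301]/1.1 = 0.0521. B = V − Δ·S = 1.4837.
(1,0): S=19.5300. Δ = (V_up−V_dn)/(S_up−S_dn) = (1.3118−9.3738)/(22.2642−12.3039) = -0.8094. V = [p*·1.3118 + (1−p*)·9.3738]/1.1 = 1.7674. B = V − Δ·S = 17.5752.
(1,1): S=35.3400. Δ = (V_up−V_dn)/(S_up−S_dn) = (0.0521−1.3118)/(40.2876−22.2642) = -0.0699. V = [p*·0.0521 + (1−p*)·1.3118]/1.1 = 0.1371. B = V − Δ·S = 2.6072.
(0,0): S=31.0000. Δ = (V_up−V_dn)/(S_up−S_dn) = (0.1371−1.7674)/(35.3400−19.5300) = -0.1031. V = [p*·0.1371 + (1−p*)·1.7674]/1.1 = 0.2409. B = V − Δ·S = 3.4374.
Check: Δ(0,0)·S0 + B(0,0) = 0.2409 = V0.

(0,0): Delta=-0.1031 Bond=3.4374
(1,0): Delta=-0.8094 Bond=17.5752
(1,1): Delta=-0.0699 Bond=2.6072
(2,0): Delta=-1.0000 Bond=21.6777
(2,1): Delta=-0.8004 Bond=19.1332
(2,2): Delta=-0.0355 Bond=1.4837
(3,0): Delta=-1.0000 Bond=23.8455
(3,1): Delta=-1.0000 Bond=23.8455
(3,2): Delta=-0.7911 Bond=20.8083
(3,3): Delta=0.0000 Bond=0.0000
V0=0.2409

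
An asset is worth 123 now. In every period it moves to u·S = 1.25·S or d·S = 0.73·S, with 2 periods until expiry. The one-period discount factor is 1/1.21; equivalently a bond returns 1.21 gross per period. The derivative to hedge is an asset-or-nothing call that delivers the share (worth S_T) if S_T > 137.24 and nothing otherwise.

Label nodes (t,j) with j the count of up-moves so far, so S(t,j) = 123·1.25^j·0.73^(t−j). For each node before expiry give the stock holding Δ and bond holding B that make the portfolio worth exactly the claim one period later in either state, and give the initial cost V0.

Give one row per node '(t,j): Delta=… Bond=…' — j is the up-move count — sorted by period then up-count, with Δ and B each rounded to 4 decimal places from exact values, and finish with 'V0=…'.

(0,0): Delta=2.2923 Bond=-170.1029
(1,0): Delta=0.0000 Bond=0.0000
(1,1): Delta=2.4038 Bond=-222.9766
V0=111.8485

Risk-neutral probability p* = (R−d)/(u−d) = (1.21−0.73)/(1.25−0.73) = 0.9231.
Payoff layer (t=2): V(2,0)=0.0000, V(2,1)=0.0000, V(2,2)=192.1875
(1,0): S=89.7900. Δ = (V_up−V_dn)/(S_up−S_dn) = (0.0000−0.0000)/(112.2375−65.5467) = 0.0000. V = [p*·0.0000 + (1−p*)·0.0000]/1.21 = 0.0000. B = V − Δ·S = 0.0000.
(1,1): S=153.7500. Δ = (V_up−V_dn)/(S_up−S_dn) = (192.1875−0.0000)/(192.1875−112.2375) = 2.4038. V = [p*·192.1875 + (1−p*)·0.0000]/1.21 = 146.6147. B = V − Δ·S = -222.9766.
(0,0): S=123.0000. Δ = (V_up−V_dn)/(S_up−S_dn) = (146.6147−0.0000)/(153.7500−89.7900) = 2.2923. V = [p*·146.6147 + (1−p*)·0.0000]/1.21 = 111.8485. B = V − Δ·S = -170.1029.
Check: Δ(0,0)·S0 + B(0,0) = 111.8485 = V0.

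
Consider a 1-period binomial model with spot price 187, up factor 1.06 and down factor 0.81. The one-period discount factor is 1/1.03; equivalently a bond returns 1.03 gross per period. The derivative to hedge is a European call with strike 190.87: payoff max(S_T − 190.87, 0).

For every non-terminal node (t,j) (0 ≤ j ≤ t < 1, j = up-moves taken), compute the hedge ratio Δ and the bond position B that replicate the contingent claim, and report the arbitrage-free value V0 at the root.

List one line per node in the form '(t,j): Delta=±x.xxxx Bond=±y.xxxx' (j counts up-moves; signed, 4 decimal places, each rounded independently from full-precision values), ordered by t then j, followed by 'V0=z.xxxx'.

(0,0): Delta=0.1572 Bond=-23.1204
V0=6.2796

Since d<R<u, set p* = (R−d)/(u−d) = 0.8800; price each node as the discounted p*-expectation of its children.
Payoff layer (t=1): V(1,0)=0.0000, V(1,1)=7.3500
Node (0,0) S=187.0000: V=(p*·7.3500+(1−p*)·0.0000)/1.03=6.2796; Δ=(7.3500−0.0000)/(198.2200−151.4700)=0.1572; B=V−Δ·S=-23.1204
Root portfolio cost Δ·187+B reproduces V0=6.2796.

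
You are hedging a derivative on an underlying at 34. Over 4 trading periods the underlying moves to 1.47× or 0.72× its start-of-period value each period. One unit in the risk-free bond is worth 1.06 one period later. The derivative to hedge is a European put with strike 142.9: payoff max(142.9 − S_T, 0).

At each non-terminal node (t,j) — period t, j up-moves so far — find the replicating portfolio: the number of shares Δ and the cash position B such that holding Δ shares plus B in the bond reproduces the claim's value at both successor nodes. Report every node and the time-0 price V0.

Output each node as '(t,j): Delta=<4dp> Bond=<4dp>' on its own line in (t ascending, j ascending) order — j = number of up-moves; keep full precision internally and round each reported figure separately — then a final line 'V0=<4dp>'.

Since d<R<u, set p* = (R−d)/(u−d) = 0.4533; price each node as the discounted p*-expectation of its children.
Terminal values V(4,·): V(4,0)=133.7629, V(4,1)=124.2451, V(4,2)=104.8128, V(4,3)=65.1387, V(4,4)=0.0000
Node (3,0) S=12.6904: V=(p*·124.2451+(1−p*)·133.7629)/1.06=122.1209; Δ=(124.2451−133.7629)/(18.6549−9.1371)=-1.0000; B=V−Δ·S=134.8113
Node (3,1) S=25.9096: V=(p*·104.8128+(1−p*)·124.2451)/1.06=108.9017; Δ=(104.8128−124.2451)/(38.0872−18.6549)=-1.0000; B=V−Δ·S=134.8113
Node (3,2) S=52.8988: V=(p*·65.1387+(1−p*)·104.8128)/1.06=81.9125; Δ=(65.1387−104.8128)/(77.7613−38.0872)=-1.0000; B=V−Δ·S=134.8113
Node (3,3) S=108.0018: V=(p*·0.0000+(1−p*)·65.1387)/1.06=33.5936; Δ=(0.0000−65.1387)/(158.7626−77.7613)=-0.8042; B=V−Δ·S=120.4452
Node (2,0) S=17.6256: V=(p*·108.9017+(1−p*)·122.1209)/1.06=109.5549; Δ=(108.9017−122.1209)/(25.9096−12.6904)=-1.0000; B=V−Δ·S=127.1805
Node (2,1) S=35.9856: V=(p*·81.9125+(1−p*)·108.9017)/1.06=91.1949; Δ=(81.9125−108.9017)/(52.8988−25.9096)=-1.0000; B=V−Δ·S=127.1805
Node (2,2) S=73.4706: V=(p*·33.5936+(1−p*)·81.9125)/1.06=56.6112; Δ=(33.5936−81.9125)/(108.0018−52.8988)=-0.8769; B=V−Δ·S=121.0365
Node (1,0) S=24.4800: V=(p*·91.1949+(1−p*)·109.5549)/1.06=95.5016; Δ=(91.1949−109.5549)/(35.9856−17.6256)=-1.0000; B=V−Δ·S=119.9816
Node (1,1) S=49.9800: V=(p*·56.6112+(1−p*)·91.1949)/1.06=71.2424; Δ=(56.6112−91.1949)/(73.4706−35.9856)=-0.9226; B=V−Δ·S=117.3540
Node (0,0) S=34.0000: V=(p*·71.2424+(1−p*)·95.5016)/1.06=79.7209; Δ=(71.2424−95.5016)/(49.9800−24.4800)=-0.9513; B=V−Δ·S=112.0664
Self-financing check: at every node Δ·S+B equals the discounted successor values.

(0,0): Delta=-0.9513 Bond=112.0664
(1,0): Delta=-1.0000 Bond=119.9816
(1,1): Delta=-0.9226 Bond=117.3540
(2,0): Delta=-1.0000 Bond=127.1805
(2,1): Delta=-1.0000 Bond=127.1805
(2,2): Delta=-0.8769 Bond=121.0365
(3,0): Delta=-1.0000 Bond=134.8113
(3,1): Delta=-1.0000 Bond=134.8113
(3,2): Delta=-1.0000 Bond=134.8113
(3,3): Delta=-0.8042 Bond=120.4452
V0=79.7209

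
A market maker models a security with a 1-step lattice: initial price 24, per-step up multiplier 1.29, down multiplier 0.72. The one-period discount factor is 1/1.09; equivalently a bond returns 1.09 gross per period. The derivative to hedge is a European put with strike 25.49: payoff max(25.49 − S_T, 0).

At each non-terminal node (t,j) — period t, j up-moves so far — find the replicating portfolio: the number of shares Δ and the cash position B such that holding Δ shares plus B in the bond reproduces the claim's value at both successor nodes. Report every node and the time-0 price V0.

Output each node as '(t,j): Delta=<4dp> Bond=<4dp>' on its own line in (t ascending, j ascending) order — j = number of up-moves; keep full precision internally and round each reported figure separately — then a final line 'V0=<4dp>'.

The replicating-portfolio and risk-neutral prices coincide; use p* = (1.09−0.72)/(1.29−0.72) = 0.6491 for the latter.
Terminal values V(1,·): V(1,0)=8.2100, V(1,1)=0.0000
  t=0,j=0: stock 24.0000 → up 30.9600 (V=0.0000), down 17.2800 (V=8.2100). Price 2.6428; hedge Δ=-0.6001, bond B=17.0464.
The time-0 hedge costs 2.6428, which is the no-arbitrage price.

(0,0): Delta=-0.6001 Bond=17.0464
V0=2.6428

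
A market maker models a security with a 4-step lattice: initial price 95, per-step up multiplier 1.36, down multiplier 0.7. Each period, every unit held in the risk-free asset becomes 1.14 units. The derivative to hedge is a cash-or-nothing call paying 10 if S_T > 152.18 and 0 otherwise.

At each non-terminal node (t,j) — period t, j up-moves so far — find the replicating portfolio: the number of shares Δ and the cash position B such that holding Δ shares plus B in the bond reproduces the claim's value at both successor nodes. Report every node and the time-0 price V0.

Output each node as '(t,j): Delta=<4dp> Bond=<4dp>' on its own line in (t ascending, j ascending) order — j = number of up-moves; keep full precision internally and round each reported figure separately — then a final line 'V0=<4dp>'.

Since d<R<u, set p* = (R−d)/(u−d) = 0.6667; price each node as the discounted p*-expectation of its children.
Terminal payoffs: V(4,0)=0.0000, V(4,1)=0.0000, V(4,2)=0.0000, V(4,3)=10.0000, V(4,4)=10.0000
Node (3,0) S=32.5850: V=(p*·0.0000+(1−p*)·0.0000)/1.14=0.0000; Δ=(0.0000−0.0000)/(44.3156−22.8095)=0.0000; B=V−Δ·S=0.0000
Node (3,1) S=63.3080: V=(p*·0.0000+(1−p*)·0.0000)/1.14=0.0000; Δ=(0.0000−0.0000)/(86.0989−44.3156)=0.0000; B=V−Δ·S=0.0000
Node (3,2) S=122.9984: V=(p*·10.0000+(1−p*)·0.0000)/1.14=5.8480; Δ=(10.0000−0.0000)/(167.2778−86.0989)=0.1232; B=V−Δ·S=-9.3036
Node (3,3) S=238.9683: V=(p*·10.0000+(1−p*)·10.0000)/1.14=8.7719; Δ=(10.0000−10.0000)/(324.9969−167.2778)=0.0000; B=V−Δ·S=8.7719
Node (2,0) S=46.5500: V=(p*·0.0000+(1−p*)·0.0000)/1.14=0.0000; Δ=(0.0000−0.0000)/(63.3080−32.5850)=0.0000; B=V−Δ·S=0.0000
Node (2,1) S=90.4400: V=(p*·5.8480+(1−p*)·0.0000)/1.14=3.4199; Δ=(5.8480−0.0000)/(122.9984−63.3080)=0.0980; B=V−Δ·S=-5.4407
Node (2,2) S=175.7120: V=(p*·8.7719+(1−p*)·5.8480)/1.14=6.8397; Δ=(8.7719−5.8480)/(238.9683−122.9984)=0.0252; B=V−Δ·S=2.4094
Node (1,0) S=66.5000: V=(p*·3.4199+(1−p*)·0.0000)/1.14=1.9999; Δ=(3.4199−0.0000)/(90.4400−46.5500)=0.0779; B=V−Δ·S=-3.1817
Node (1,1) S=129.2000: V=(p*·6.8397+(1−p*)·3.4199)/1.14=4.9998; Δ=(6.8397−3.4199)/(175.7120−90.4400)=0.0401; B=V−Δ·S=-0.1818
Node (0,0) S=95.0000: V=(p*·4.9998+(1−p*)·1.9999)/1.14=3.5086; Δ=(4.9998−1.9999)/(129.2000−66.5000)=0.0478; B=V−Δ·S=-1.0366
The time-0 hedge costs 3.5086, which is the no-arbitrage price.

(0,0): Delta=0.0478 Bond=-1.0366
(1,0): Delta=0.0779 Bond=-3.1817
(1,1): Delta=0.0401 Bond=-0.1818
(2,0): Delta=0.0000 Bond=0.0000
(2,1): Delta=0.0980 Bond=-5.4407
(2,2): Delta=0.0252 Bond=2.4094
(3,0): Delta=0.0000 Bond=0.0000
(3,1): Delta=0.0000 Bond=0.0000
(3,2): Delta=0.1232 Bond=-9.3036
(3,3): Delta=0.0000 Bond=8.7719
V0=3.5086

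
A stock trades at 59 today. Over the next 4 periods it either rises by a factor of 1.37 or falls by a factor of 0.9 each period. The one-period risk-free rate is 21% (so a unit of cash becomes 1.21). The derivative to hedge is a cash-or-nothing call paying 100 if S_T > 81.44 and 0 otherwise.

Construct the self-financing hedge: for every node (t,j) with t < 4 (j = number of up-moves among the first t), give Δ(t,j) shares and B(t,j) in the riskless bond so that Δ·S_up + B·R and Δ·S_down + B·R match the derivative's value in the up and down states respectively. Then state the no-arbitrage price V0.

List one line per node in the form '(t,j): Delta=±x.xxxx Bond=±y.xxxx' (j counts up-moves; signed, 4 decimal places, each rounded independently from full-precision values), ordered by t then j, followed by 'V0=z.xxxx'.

Since d<R<u, set p* = (R−d)/(u−d) = 0.6596; price each node as the discounted p*-expectation of its children.
Payoff layer (t=4): V(4,0)=0.0000, V(4,1)=0.0000, V(4,2)=100.0000, V(4,3)=100.0000, V(4,4)=100.0000
Node (3,0) S=43.0110: V=(p*·0.0000+(1−p*)·0.0000)/1.21=0.0000; Δ=(0.0000−0.0000)/(58.9251−38.7099)=0.0000; B=V−Δ·S=0.0000
Node (3,1) S=65.4723: V=(p*·100.0000+(1−p*)·0.0000)/1.21=54.5103; Δ=(100.0000−0.0000)/(89.6971−58.9251)=3.2497; B=V−Δ·S=-158.2557
Node (3,2) S=99.6634: V=(p*·100.0000+(1−p*)·100.0000)/1.21=82.6446; Δ=(100.0000−100.0000)/(136.5388−89.6971)=0.0000; B=V−Δ·S=82.6446
Node (3,3) S=151.7098: V=(p*·100.0000+(1−p*)·100.0000)/1.21=82.6446; Δ=(100.0000−100.0000)/(207.8425−136.5388)=0.0000; B=V−Δ·S=82.6446
Node (2,0) S=47.7900: V=(p*·54.5103+(1−p*)·0.0000)/1.21=29.7137; Δ=(54.5103−0.0000)/(65.4723−43.0110)=2.4269; B=V−Δ·S=-86.2656
Node (2,1) S=72.7470: V=(p*·82.6446+(1−p*)·54.5103)/1.21=60.3859; Δ=(82.6446−54.5103)/(99.6634−65.4723)=0.8229; B=V−Δ·S=0.5256
Node (2,2) S=110.7371: V=(p*·82.6446+(1−p*)·82.6446)/1.21=68.3013; Δ=(82.6446−82.6446)/(151.7098−99.6634)=0.0000; B=V−Δ·S=68.3013
Node (1,0) S=53.1000: V=(p*·60.3859+(1−p*)·29.7137)/1.21=41.2763; Δ=(60.3859−29.7137)/(72.7470−47.7900)=1.2290; B=V−Δ·S=-23.9837
Node (1,1) S=80.8300: V=(p*·68.3013+(1−p*)·60.3859)/1.21=54.2204; Δ=(68.3013−60.3859)/(110.7371−72.7470)=0.2084; B=V−Δ·S=37.3791
Node (0,0) S=59.0000: V=(p*·54.2204+(1−p*)·41.2763)/1.21=41.1685; Δ=(54.2204−41.2763)/(80.8300−53.1000)=0.4668; B=V−Δ·S=13.6278
Self-financing check: at every node Δ·S+B equals the discounted successor values.

(0,0): Delta=0.4668 Bond=13.6278
(1,0): Delta=1.2290 Bond=-23.9837
(1,1): Delta=0.2084 Bond=37.3791
(2,0): Delta=2.4269 Bond=-86.2656
(2,1): Delta=0.8229 Bond=0.5256
(2,2): Delta=0.0000 Bond=68.3013
(3,0): Delta=0.0000 Bond=0.0000
(3,1): Delta=3.2497 Bond=-158.2557
(3,2): Delta=0.0000 Bond=82.6446
(3,3): Delta=0.0000 Bond=82.6446
V0=41.1685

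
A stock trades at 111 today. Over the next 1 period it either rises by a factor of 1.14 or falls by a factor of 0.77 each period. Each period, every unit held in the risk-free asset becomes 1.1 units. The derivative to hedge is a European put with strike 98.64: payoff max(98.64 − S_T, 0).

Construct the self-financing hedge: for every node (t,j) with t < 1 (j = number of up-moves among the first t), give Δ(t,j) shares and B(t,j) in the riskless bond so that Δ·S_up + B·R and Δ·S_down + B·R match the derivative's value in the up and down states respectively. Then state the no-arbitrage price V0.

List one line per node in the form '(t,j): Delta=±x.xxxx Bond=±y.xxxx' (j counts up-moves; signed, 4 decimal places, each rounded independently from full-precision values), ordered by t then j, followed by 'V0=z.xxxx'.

(0,0): Delta=-0.3207 Bond=36.8889
V0=1.2943

Risk-neutral probability p* = (R−d)/(u−d) = (1.1−0.77)/(1.14−0.77) = 0.8919.
Terminal values V(1,·): V(1,0)=13.1700, V(1,1)=0.0000
  t=0,j=0: stock 111.0000 → up 126.5400 (V=0.0000), down 85.4700 (V=13.1700). Price 1.2943; hedge Δ=-0.3207, bond B=36.8889.
Check: Δ(0,0)·S0 + B(0,0) = 1.2943 = V0.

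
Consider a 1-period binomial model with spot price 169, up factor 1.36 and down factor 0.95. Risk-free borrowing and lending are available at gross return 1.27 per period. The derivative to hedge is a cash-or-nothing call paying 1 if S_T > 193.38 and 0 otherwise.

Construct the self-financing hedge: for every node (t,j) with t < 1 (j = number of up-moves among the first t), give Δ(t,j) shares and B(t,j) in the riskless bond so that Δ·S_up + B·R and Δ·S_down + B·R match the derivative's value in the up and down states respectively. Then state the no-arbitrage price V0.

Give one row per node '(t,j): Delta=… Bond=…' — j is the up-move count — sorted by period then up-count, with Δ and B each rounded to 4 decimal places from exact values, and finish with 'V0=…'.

(0,0): Delta=0.0144 Bond=-1.8245
V0=0.6146

Under the risk-neutral measure, an up-move has probability p* = (R−d)/(u−d) = 0.7805 and values discount at R = 1.27.
Payoff layer (t=1): V(1,0)=0.0000, V(1,1)=1.0000
(0,0): S=169.0000. Δ = (V_up−V_dn)/(S_up−S_dn) = (1.0000−0.0000)/(229.8400−160.5500) = 0.0144. V = [p*·1.0000 + (1−p*)·0.0000]/1.27 = 0.6146. B = V − Δ·S = -1.8245.
Check: Δ(0,0)·S0 + B(0,0) = 0.6146 = V0.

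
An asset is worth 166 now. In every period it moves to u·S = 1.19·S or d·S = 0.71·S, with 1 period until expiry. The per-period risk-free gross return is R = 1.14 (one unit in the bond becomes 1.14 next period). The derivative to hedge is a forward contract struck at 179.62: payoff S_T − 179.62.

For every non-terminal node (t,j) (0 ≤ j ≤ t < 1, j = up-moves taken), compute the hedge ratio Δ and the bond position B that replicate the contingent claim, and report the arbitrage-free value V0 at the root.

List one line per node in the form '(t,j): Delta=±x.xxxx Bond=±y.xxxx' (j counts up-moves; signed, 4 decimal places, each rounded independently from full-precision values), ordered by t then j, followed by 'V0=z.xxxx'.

(0,0): Delta=1.0000 Bond=-157.5614
V0=8.4386

The replicating-portfolio and risk-neutral prices coincide; use p* = (1.14−0.71)/(1.19−0.71) = 0.8958 for the latter.
Terminal values V(1,·): V(1,0)=-61.7600, V(1,1)=17.9200
Node (0,0) S=166.0000: V=(p*·17.9200+(1−p*)·-61.7600)/1.14=8.4386; Δ=(17.9200−-61.7600)/(197.5400−117.8600)=1.0000; B=V−Δ·S=-157.5614
The time-0 hedge costs 8.4386, which is the no-arbitrage price.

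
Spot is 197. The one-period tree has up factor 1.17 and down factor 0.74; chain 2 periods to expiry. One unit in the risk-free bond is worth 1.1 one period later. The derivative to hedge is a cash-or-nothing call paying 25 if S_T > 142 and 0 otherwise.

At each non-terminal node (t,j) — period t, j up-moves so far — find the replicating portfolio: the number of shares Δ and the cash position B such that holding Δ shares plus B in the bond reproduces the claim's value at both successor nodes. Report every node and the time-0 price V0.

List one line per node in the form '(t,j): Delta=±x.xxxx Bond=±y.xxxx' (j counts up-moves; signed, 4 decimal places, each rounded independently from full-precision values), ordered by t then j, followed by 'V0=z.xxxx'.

The replicating-portfolio and risk-neutral prices coincide; use p* = (1.1−0.74)/(1.17−0.74) = 0.8372 for the latter.
Payoff layer (t=2): V(2,0)=0.0000, V(2,1)=25.0000, V(2,2)=25.0000
Node (1,0) S=145.7800: V=(p*·25.0000+(1−p*)·0.0000)/1.1=19.0275; Δ=(25.0000−0.0000)/(170.5626−107.8772)=0.3988; B=V−Δ·S=-39.1121
Node (1,1) S=230.4900: V=(p*·25.0000+(1−p*)·25.0000)/1.1=22.7273; Δ=(25.0000−25.0000)/(269.6733−170.5626)=0.0000; B=V−Δ·S=22.7273
Node (0,0) S=197.0000: V=(p*·22.7273+(1−p*)·19.0275)/1.1=20.1136; Δ=(22.7273−19.0275)/(230.4900−145.7800)=0.0437; B=V−Δ·S=11.5095
Root portfolio cost Δ·197+B reproduces V0=20.1136.

(0,0): Delta=0.0437 Bond=11.5095
(1,0): Delta=0.3988 Bond=-39.1121
(1,1): Delta=0.0000 Bond=22.7273
V0=20.1136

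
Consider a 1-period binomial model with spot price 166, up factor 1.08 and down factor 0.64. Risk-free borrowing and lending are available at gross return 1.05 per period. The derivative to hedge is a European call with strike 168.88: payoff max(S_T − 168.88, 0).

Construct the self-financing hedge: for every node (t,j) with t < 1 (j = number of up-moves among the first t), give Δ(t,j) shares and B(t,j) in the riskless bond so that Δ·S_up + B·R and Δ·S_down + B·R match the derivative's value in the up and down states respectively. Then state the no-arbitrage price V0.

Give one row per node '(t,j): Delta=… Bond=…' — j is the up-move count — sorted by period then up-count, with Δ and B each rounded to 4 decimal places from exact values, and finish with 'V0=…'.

Under the risk-neutral measure, an up-move has probability p* = (R−d)/(u−d) = 0.9318 and values discount at R = 1.05.
Terminal payoffs: V(1,0)=0.0000, V(1,1)=10.4000
  t=0,j=0: stock 166.0000 → up 179.2800 (V=10.4000), down 106.2400 (V=0.0000). Price 9.2294; hedge Δ=0.1424, bond B=-14.4069.
Each (Δ,B) replicates both successor values, so the strategy is self-financing and V0 is arbitrage-free.

(0,0): Delta=0.1424 Bond=-14.4069
V0=9.2294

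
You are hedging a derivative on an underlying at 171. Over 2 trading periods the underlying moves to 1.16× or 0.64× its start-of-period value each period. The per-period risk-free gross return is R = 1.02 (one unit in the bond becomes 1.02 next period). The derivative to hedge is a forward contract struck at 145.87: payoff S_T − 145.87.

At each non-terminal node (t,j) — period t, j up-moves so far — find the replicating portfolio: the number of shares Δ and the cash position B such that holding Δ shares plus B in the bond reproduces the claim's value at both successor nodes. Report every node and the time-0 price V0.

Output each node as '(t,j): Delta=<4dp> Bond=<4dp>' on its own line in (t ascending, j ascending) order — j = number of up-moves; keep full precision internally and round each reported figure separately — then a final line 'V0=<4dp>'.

(0,0): Delta=1.0000 Bond=-140.2057
(1,0): Delta=1.0000 Bond=-143.0098
(1,1): Delta=1.0000 Bond=-143.0098
V0=30.7943

No-arbitrage ⇒ martingale measure with p* = (R−d)/(u−d) = 0.7308.
Terminal payoffs: V(2,0)=-75.8284, V(2,1)=-18.9196, V(2,2)=84.2276
(1,0): S=109.4400. Δ = (V_up−V_dn)/(S_up−S_dn) = (-18.9196−-75.8284)/(126.9504−70.0416) = 1.0000. V = [p*·-18.9196 + (1−p*)·-75.8284]/1.02 = -33.5698. B = V − Δ·S = -143.0098.
(1,1): S=198.3600. Δ = (V_up−V_dn)/(S_up−S_dn) = (84.2276−-18.9196)/(230.0976−126.9504) = 1.0000. V = [p*·84.2276 + (1−p*)·-18.9196]/1.02 = 55.3502. B = V − Δ·S = -143.0098.
(0,0): S=171.0000. Δ = (V_up−V_dn)/(S_up−S_dn) = (55.3502−-33.5698)/(198.3600−109.4400) = 1.0000. V = [p*·55.3502 + (1−p*)·-33.5698]/1.02 = 30.7943. B = V − Δ·S = -140.2057.
Root portfolio cost Δ·171+B reproduces V0=30.7943.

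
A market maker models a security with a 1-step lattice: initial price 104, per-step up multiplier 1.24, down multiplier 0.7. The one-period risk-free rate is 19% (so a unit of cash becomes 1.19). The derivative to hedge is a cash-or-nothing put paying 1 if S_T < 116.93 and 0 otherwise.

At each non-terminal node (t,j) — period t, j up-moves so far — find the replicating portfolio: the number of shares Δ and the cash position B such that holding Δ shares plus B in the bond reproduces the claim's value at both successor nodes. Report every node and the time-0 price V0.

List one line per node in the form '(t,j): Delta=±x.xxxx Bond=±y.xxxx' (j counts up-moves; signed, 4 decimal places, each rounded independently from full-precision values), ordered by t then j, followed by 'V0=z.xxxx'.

Risk-neutral probability p* = (R−d)/(u−d) = (1.19−0.7)/(1.24−0.7) = 0.9074.
Terminal values V(1,·): V(1,0)=1.0000, V(1,1)=0.0000
Node (0,0) S=104.0000: V=(p*·0.0000+(1−p*)·1.0000)/1.19=0.0778; Δ=(0.0000−1.0000)/(128.9600−72.8000)=-0.0178; B=V−Δ·S=1.9297
Self-financing check: at every node Δ·S+B equals the discounted successor values.

(0,0): Delta=-0.0178 Bond=1.9297
V0=0.0778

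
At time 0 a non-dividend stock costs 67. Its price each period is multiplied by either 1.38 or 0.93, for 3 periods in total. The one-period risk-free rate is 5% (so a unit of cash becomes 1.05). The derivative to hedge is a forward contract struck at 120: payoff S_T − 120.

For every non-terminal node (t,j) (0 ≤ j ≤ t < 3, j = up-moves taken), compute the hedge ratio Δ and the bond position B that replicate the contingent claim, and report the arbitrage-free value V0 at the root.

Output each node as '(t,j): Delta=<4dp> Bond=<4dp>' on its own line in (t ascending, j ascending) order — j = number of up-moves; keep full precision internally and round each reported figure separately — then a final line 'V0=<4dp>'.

Under the risk-neutral measure, an up-move has probability p* = (R−d)/(u−d) = 0.2667 and values discount at R = 1.05.
Payoff layer (t=3): V(3,0)=-66.1081, V(3,1)=-40.0313, V(3,2)=-1.3368, V(3,3)=56.0808
(2,0): S=57.9483. Δ = (V_up−V_dn)/(S_up−S_dn) = (-40.0313−-66.1081)/(79.9687−53.8919) = 1.0000. V = [p*·-40.0313 + (1−p*)·-66.1081]/1.05 = -56.3374. B = V − Δ·S = -114.2857.
(2,1): S=85.9878. Δ = (V_up−V_dn)/(S_up−S_dn) = (-1.3368−-40.0313)/(118.6632−79.9687) = 1.0000. V = [p*·-1.3368 + (1−p*)·-40.0313]/1.05 = -28.2979. B = V − Δ·S = -114.2857.
(2,2): S=127.5948. Δ = (V_up−V_dn)/(S_up−S_dn) = (56.0808−-1.3368)/(176.0808−118.6632) = 1.0000. V = [p*·56.0808 + (1−p*)·-1.3368]/1.05 = 13.3091. B = V − Δ·S = -114.2857.
(1,0): S=62.3100. Δ = (V_up−V_dn)/(S_up−S_dn) = (-28.2979−-56.3374)/(85.9878−57.9483) = 1.0000. V = [p*·-28.2979 + (1−p*)·-56.3374]/1.05 = -46.5335. B = V − Δ·S = -108.8435.
(1,1): S=92.4600. Δ = (V_up−V_dn)/(S_up−S_dn) = (13.3091−-28.2979)/(127.5948−85.9878) = 1.0000. V = [p*·13.3091 + (1−p*)·-28.2979]/1.05 = -16.3835. B = V − Δ·S = -108.8435.
(0,0): S=67.0000. Δ = (V_up−V_dn)/(S_up−S_dn) = (-16.3835−-46.5335)/(92.4600−62.3100) = 1.0000. V = [p*·-16.3835 + (1−p*)·-46.5335]/1.05 = -36.6605. B = V − Δ·S = -103.6605.
Self-financing check: at every node Δ·S+B equals the discounted successor values.

(0,0): Delta=1.0000 Bond=-103.6605
(1,0): Delta=1.0000 Bond=-108.8435
(1,1): Delta=1.0000 Bond=-108.8435
(2,0): Delta=1.0000 Bond=-114.2857
(2,1): Delta=1.0000 Bond=-114.2857
(2,2): Delta=1.0000 Bond=-114.2857
V0=-36.6605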